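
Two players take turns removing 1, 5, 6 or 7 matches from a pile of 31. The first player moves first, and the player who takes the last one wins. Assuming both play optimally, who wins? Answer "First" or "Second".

First

Compute winning (W) and losing (L) positions by backward induction:
i:   0  1  2  3  4  5  6  7  8  9 10 11 12 13 14 15 16 17 18 19 20 21 22 23 24 25 26 27 28 29 30 31
     L  W  L  W  L  W  W  W  W  W  W  W  L  W  L  W  L  W  W  W  W  W  W  W  L  W  L  W  L  W  W  W
Position 31 is W, so the first player wins.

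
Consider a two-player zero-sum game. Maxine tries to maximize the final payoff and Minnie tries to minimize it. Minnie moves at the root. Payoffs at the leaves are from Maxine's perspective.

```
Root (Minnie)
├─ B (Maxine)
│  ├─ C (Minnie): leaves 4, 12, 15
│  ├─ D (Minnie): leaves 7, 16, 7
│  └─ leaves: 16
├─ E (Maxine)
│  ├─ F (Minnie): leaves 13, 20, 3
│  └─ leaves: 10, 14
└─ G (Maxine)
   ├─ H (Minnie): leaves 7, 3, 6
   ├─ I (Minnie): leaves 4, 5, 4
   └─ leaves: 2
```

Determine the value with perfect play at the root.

C (Minnie): min(4, 12, 15) = 4
D (Minnie): min(7, 16, 7) = 7
B (Maxine): max(4, 7, 16) = 16
F (Minnie): min(13, 20, 3) = 3
E (Maxine): max(3, 10, 14) = 14
H (Minnie): min(7, 3, 6) = 3
I (Minnie): min(4, 5, 4) = 4
G (Maxine): max(3, 4, 2) = 4
Root (Minnie): min(16, 14, 4) = 4

4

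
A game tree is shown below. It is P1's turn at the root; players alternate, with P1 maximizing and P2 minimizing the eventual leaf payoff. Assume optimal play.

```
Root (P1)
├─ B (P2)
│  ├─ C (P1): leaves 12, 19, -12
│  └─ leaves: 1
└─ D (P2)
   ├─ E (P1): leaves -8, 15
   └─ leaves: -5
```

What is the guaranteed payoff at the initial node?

C (P1): max(12, 19, -12) = 19
B (P2): min(19, 1) = 1
E (P1): max(-8, 15) = 15
D (P2): min(15, -5) = -5
Root (P1): max(1, -5) = 1

1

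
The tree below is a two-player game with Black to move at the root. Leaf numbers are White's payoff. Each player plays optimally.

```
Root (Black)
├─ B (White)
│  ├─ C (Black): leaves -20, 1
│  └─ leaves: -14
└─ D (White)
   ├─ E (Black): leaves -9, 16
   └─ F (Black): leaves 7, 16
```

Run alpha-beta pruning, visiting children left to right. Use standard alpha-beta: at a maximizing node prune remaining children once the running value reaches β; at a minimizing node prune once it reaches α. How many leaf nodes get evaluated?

C [α=-∞,β=+∞]: v=-20
B [α=-∞,β=+∞]: v=-14
E [α=-∞,β=-14]: v=-9
D [α=-∞,β=-14]: v=-9 after child 1 ≥ β → β-cutoff, skip 1
Root [α=-∞,β=+∞]: v=-14
Leaves evaluated: 5 of 7.

5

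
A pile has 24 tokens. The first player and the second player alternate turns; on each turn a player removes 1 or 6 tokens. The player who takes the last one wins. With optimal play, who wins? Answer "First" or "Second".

Positions where the player to move wins (W) vs loses (L):
i:   0  1  2  3  4  5  6  7  8  9 10 11 12 13 14 15 16 17 18 19 20 21 22 23 24
     L  W  L  W  L  W  W  L  W  L  W  L  W  W  L  W  L  W  L  W  W  L  W  L  W
Position 24 is W, so the first player wins.

First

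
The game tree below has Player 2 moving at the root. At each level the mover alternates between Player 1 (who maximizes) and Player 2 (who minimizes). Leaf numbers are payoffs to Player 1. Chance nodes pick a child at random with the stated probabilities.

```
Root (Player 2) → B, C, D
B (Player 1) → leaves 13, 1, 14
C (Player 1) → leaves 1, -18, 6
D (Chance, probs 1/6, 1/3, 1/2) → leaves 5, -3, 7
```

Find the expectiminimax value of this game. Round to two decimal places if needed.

3.33

B (Player 1): max(13, 1, 14) = 14
C (Player 1): max(1, -18, 6) = 6
D (Chance): 1/6·5 + 1/3·-3 + 1/2·7 = 3.33
Root (Player 2): min(14, 6, 3.33) = 3.33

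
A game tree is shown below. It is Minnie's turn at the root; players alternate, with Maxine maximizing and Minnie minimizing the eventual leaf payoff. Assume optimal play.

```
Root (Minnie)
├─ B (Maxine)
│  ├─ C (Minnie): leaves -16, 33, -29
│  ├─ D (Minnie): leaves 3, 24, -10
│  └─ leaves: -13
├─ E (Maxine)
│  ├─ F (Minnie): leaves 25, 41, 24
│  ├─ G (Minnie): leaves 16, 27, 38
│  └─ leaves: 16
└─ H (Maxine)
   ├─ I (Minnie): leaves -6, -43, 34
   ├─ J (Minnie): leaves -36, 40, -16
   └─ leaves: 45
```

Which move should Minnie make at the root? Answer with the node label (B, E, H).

C (Minnie): min(-16, 33, -29) = -29
D (Minnie): min(3, 24, -10) = -10
B (Maxine): max(-29, -10, -13) = -10
F (Minnie): min(25, 41, 24) = 24
G (Minnie): min(16, 27, 38) = 16
E (Maxine): max(24, 16, 16) = 24
I (Minnie): min(-6, -43, 34) = -43
J (Minnie): min(-36, 40, -16) = -36
H (Maxine): max(-43, -36, 45) = 45
Root (Minnie): min(-10, 24, 45) = -10
Minnie picks the child with the lowest value: B (value -10).

B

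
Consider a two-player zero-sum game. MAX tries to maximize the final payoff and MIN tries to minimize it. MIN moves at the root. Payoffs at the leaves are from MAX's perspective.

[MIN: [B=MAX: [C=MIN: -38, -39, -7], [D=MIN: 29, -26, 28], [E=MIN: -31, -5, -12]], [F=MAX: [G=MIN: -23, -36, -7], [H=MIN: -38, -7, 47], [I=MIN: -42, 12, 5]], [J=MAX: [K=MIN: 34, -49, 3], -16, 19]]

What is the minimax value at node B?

-26

C: min(-38, -39, -7) = -39
D: min(29, -26, 28) = -26
E: min(-31, -5, -12) = -31
B: max(-39, -26, -31) = -26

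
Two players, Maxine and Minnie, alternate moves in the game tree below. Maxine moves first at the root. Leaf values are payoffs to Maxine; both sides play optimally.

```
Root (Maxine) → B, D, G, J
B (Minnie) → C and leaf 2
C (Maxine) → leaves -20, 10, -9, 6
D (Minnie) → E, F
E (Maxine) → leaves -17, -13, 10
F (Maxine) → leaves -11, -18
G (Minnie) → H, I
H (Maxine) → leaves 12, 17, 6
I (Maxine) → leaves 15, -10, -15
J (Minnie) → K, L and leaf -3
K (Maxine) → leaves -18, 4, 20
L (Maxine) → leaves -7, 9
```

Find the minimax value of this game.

C (Maxine): max(-20, 10, -9, 6) = 10
B (Minnie): min(10, 2) = 2
E (Maxine): max(-17, -13, 10) = 10
F (Maxine): max(-11, -18) = -11
D (Minnie): min(10, -11) = -11
H (Maxine): max(12, 17, 6) = 17
I (Maxine): max(15, -10, -15) = 15
G (Minnie): min(17, 15) = 15
K (Maxine): max(-18, 4, 20) = 20
L (Maxine): max(-7, 9) = 9
J (Minnie): min(20, 9, -3) = -3
Root (Maxine): max(2, -11, 15, -3) = 15

15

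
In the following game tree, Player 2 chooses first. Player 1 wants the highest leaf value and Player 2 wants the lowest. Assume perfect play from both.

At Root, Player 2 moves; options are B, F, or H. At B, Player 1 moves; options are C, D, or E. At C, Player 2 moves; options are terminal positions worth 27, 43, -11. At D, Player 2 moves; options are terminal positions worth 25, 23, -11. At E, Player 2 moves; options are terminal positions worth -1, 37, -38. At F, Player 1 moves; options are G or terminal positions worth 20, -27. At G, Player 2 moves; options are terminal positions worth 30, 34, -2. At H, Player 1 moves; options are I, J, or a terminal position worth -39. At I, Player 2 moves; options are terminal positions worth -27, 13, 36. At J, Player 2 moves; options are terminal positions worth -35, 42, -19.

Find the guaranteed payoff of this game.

-27

C (Player 2): min(27, 43, -11) = -11
D (Player 2): min(25, 23, -11) = -11
E (Player 2): min(-1, 37, -38) = -38
B (Player 1): max(-11, -11, -38) = -11
G (Player 2): min(30, 34, -2) = -2
F (Player 1): max(-2, 20, -27) = 20
I (Player 2): min(-27, 13, 36) = -27
J (Player 2): min(-35, 42, -19) = -35
H (Player 1): max(-27, -35, -39) = -27
Root (Player 2): min(-11, 20, -27) = -27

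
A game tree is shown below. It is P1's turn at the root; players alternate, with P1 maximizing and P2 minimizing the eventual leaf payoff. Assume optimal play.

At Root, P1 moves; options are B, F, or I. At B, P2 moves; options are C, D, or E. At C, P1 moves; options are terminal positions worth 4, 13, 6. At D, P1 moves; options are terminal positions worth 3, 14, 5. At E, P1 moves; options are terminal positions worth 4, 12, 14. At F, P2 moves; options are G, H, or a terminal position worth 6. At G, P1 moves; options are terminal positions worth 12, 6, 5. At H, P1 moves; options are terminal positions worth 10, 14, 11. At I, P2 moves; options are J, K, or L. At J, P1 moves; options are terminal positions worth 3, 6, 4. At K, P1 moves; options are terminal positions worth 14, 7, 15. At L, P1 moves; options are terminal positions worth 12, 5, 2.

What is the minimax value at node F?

G: max(12, 6, 5) = 12
H: max(10, 14, 11) = 14
F: min(12, 14, 6) = 6

6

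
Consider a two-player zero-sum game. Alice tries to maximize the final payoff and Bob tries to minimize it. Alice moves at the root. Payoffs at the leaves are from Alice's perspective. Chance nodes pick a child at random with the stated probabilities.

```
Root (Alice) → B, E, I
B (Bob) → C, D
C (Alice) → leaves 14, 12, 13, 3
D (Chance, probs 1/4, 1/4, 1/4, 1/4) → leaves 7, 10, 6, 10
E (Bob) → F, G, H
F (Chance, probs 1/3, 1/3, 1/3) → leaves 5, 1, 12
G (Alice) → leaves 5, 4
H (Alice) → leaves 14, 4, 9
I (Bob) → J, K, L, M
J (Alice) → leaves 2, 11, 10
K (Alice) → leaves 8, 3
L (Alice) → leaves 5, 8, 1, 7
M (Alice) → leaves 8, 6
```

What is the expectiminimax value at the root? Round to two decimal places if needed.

C (Alice): max(14, 12, 13, 3) = 14
D (Chance): 1/4·7 + 1/4·10 + 1/4·6 + 1/4·10 = 8.25
B (Bob): min(14, 8.25) = 8.25
F (Chance): 1/3·5 + 1/3·1 + 1/3·12 = 6
G (Alice): max(5, 4) = 5
H (Alice): max(14, 4, 9) = 14
E (Bob): min(6, 5, 14) = 5
J (Alice): max(2, 11, 10) = 11
K (Alice): max(8, 3) = 8
L (Alice): max(5, 8, 1, 7) = 8
M (Alice): max(8, 6) = 8
I (Bob): min(11, 8, 8, 8) = 8
Root (Alice): max(8.25, 5, 8) = 8.25

8.25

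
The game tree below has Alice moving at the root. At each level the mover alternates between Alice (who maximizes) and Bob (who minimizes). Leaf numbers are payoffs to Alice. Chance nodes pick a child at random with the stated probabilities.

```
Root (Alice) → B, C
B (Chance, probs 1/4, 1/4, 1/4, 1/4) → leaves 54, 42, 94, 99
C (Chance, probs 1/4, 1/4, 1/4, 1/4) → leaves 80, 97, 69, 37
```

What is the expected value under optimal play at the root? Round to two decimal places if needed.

B (Chance): 1/4·54 + 1/4·42 + 1/4·94 + 1/4·99 = 72.25
C (Chance): 1/4·80 + 1/4·97 + 1/4·69 + 1/4·37 = 70.75
Root (Alice): max(72.25, 70.75) = 72.25

72.25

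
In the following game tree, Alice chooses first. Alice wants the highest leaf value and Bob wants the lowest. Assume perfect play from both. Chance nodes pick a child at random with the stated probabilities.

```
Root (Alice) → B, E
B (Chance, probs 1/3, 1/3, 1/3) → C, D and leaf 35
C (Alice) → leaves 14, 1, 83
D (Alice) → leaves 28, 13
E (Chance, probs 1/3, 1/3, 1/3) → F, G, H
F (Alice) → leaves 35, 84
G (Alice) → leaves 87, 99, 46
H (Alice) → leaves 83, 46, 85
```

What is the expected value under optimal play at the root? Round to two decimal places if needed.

89.33

C (Alice): max(14, 1, 83) = 83
D (Alice): max(28, 13) = 28
B (Chance): 1/3·83 + 1/3·28 + 1/3·35 = 48.67
F (Alice): max(35, 84) = 84
G (Alice): max(87, 99, 46) = 99
H (Alice): max(83, 46, 85) = 85
E (Chance): 1/3·84 + 1/3·99 + 1/3·85 = 89.33
Root (Alice): max(48.67, 89.33) = 89.33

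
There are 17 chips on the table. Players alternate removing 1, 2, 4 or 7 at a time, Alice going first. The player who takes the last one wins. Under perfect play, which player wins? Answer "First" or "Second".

First

Mark each pile size as W (mover wins) or L (mover loses):
i:   0  1  2  3  4  5  6  7  8  9 10 11 12 13 14 15 16 17
     L  W  W  L  W  W  L  W  W  L  W  W  L  W  W  L  W  W
Position 17 is W, so the first player wins.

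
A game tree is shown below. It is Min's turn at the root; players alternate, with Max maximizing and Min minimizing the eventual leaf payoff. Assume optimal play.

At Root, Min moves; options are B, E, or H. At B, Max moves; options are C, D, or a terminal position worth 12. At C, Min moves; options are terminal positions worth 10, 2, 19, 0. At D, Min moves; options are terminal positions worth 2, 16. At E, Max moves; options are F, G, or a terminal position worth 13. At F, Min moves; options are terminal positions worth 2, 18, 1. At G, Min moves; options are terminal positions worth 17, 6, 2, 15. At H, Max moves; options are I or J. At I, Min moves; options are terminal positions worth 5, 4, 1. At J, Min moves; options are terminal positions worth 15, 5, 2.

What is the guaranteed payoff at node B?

12

C: min(10, 2, 19, 0) = 0
D: min(2, 16) = 2
B: max(0, 2, 12) = 12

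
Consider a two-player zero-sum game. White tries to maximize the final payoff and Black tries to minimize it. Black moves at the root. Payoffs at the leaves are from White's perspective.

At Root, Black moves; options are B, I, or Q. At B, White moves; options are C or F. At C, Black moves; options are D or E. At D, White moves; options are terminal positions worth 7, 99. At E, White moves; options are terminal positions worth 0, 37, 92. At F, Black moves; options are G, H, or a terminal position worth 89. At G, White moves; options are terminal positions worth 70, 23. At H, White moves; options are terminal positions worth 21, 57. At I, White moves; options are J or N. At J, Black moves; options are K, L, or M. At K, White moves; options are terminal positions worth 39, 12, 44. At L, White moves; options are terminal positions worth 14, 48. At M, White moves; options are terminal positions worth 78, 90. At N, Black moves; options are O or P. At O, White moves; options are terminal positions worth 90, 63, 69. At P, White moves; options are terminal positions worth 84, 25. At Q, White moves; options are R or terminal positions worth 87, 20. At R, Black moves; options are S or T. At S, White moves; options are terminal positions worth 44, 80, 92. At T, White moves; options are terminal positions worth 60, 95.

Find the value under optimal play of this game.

D (White): max(7, 99) = 99
E (White): max(0, 37, 92) = 92
C (Black): min(99, 92) = 92
G (White): max(70, 23) = 70
H (White): max(21, 57) = 57
F (Black): min(70, 57, 89) = 57
B (White): max(92, 57) = 92
K (White): max(39, 12, 44) = 44
L (White): max(14, 48) = 48
M (White): max(78, 90) = 90
J (Black): min(44, 48, 90) = 44
O (White): max(90, 63, 69) = 90
P (White): max(84, 25) = 84
N (Black): min(90, 84) = 84
I (White): max(44, 84) = 84
S (White): max(44, 80, 92) = 92
T (White): max(60, 95) = 95
R (Black): min(92, 95) = 92
Q (White): max(92, 87, 20) = 92
Root (Black): min(92, 84, 92) = 84

84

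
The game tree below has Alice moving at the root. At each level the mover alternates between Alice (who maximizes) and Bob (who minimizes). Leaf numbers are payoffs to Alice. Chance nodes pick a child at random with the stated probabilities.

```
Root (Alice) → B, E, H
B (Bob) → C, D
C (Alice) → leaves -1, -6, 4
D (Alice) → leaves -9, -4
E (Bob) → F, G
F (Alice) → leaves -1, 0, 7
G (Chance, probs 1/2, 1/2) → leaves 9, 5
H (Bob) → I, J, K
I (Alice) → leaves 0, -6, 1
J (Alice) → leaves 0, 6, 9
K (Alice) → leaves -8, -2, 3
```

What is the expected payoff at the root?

7

C (Alice): max(-1, -6, 4) = 4
D (Alice): max(-9, -4) = -4
B (Bob): min(4, -4) = -4
F (Alice): max(-1, 0, 7) = 7
G (Chance): 1/2·9 + 1/2·5 = 7
E (Bob): min(7, 7) = 7
I (Alice): max(0, -6, 1) = 1
J (Alice): max(0, 6, 9) = 9
K (Alice): max(-8, -2, 3) = 3
H (Bob): min(1, 9, 3) = 1
Root (Alice): max(-4, 7, 1) = 7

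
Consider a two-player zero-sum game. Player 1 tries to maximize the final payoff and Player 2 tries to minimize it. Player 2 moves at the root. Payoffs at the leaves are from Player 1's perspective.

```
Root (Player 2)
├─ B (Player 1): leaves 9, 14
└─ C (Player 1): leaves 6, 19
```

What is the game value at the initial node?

B (Player 1): max(9, 14) = 14
C (Player 1): max(6, 19) = 19
Root (Player 2): min(14, 19) = 14

14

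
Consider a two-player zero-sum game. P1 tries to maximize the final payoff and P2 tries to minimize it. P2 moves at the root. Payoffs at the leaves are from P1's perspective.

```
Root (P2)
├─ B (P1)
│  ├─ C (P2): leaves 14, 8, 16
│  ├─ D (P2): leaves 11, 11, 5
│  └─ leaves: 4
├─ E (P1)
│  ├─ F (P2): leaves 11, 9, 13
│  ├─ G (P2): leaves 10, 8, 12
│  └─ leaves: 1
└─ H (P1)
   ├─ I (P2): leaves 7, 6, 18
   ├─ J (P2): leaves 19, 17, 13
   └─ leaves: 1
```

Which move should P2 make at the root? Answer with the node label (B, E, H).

B

C (P2): min(14, 8, 16) = 8
D (P2): min(11, 11, 5) = 5
B (P1): max(8, 5, 4) = 8
F (P2): min(11, 9, 13) = 9
G (P2): min(10, 8, 12) = 8
E (P1): max(9, 8, 1) = 9
I (P2): min(7, 6, 18) = 6
J (P2): min(19, 17, 13) = 13
H (P1): max(6, 13, 1) = 13
Root (P2): min(8, 9, 13) = 8
P2 picks the child with the lowest value: B (value 8).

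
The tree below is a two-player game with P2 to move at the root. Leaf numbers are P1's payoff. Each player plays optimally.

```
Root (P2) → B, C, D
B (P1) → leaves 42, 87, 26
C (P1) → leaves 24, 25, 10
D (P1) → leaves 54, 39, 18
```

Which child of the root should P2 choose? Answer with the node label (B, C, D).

C

B (P1): max(42, 87, 26) = 87
C (P1): max(24, 25, 10) = 25
D (P1): max(54, 39, 18) = 54
Root (P2): min(87, 25, 54) = 25
P2 picks the child with the lowest value: C (value 25).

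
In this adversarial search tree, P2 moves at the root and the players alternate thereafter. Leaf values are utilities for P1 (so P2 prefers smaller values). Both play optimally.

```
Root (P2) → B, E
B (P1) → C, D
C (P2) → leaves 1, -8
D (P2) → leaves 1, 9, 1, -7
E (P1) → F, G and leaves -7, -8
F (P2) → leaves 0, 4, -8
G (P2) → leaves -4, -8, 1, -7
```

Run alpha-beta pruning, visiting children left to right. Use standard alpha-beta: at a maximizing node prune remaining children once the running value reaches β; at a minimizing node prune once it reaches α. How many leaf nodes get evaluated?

12

C [α=-∞,β=+∞]: v=-8
D [α=-8,β=+∞]: v=-7
B [α=-∞,β=+∞]: v=-7
F [α=-∞,β=-7]: v=-8
G [α=-8,β=-7]: v=-8 after child 2 ≤ α → α-cutoff, skip 2
E [α=-∞,β=-7]: v=-7 after child 3 ≥ β → β-cutoff, skip 1
Root [α=-∞,β=+∞]: v=-7
Leaves evaluated: 12 of 15.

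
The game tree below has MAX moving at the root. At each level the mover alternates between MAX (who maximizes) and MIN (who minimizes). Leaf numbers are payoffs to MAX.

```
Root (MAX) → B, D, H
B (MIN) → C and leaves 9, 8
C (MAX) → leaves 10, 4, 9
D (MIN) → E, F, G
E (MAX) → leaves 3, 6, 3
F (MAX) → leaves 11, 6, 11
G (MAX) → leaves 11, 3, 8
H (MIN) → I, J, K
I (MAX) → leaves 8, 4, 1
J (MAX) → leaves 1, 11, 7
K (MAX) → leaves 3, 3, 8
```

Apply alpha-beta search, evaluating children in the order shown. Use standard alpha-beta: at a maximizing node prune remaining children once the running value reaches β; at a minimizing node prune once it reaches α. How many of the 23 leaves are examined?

C [α=-∞,β=+∞]: v=10
B [α=-∞,β=+∞]: v=8
E [α=8,β=+∞]: v=6
D [α=8,β=+∞]: v=6 after child 1 ≤ α → α-cutoff, skip 2
I [α=8,β=+∞]: v=8
H [α=8,β=+∞]: v=8 after child 1 ≤ α → α-cutoff, skip 2
Root [α=-∞,β=+∞]: v=8
Leaves evaluated: 11 of 23.

11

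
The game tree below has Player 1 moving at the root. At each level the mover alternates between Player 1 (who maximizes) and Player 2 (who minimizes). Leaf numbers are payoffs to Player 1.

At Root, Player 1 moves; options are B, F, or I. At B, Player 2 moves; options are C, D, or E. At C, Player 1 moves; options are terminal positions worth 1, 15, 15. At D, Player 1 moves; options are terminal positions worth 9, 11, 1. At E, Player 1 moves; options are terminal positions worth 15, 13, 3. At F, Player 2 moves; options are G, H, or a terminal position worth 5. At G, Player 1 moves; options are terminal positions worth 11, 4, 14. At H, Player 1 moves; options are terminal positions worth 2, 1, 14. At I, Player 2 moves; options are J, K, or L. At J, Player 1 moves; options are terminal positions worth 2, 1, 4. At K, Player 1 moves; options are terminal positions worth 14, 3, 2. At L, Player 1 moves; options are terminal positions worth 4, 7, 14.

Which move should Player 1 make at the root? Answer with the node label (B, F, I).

B

C (Player 1): max(1, 15, 15) = 15
D (Player 1): max(9, 11, 1) = 11
E (Player 1): max(15, 13, 3) = 15
B (Player 2): min(15, 11, 15) = 11
G (Player 1): max(11, 4, 14) = 14
H (Player 1): max(2, 1, 14) = 14
F (Player 2): min(14, 14, 5) = 5
J (Player 1): max(2, 1, 4) = 4
K (Player 1): max(14, 3, 2) = 14
L (Player 1): max(4, 7, 14) = 14
I (Player 2): min(4, 14, 14) = 4
Root (Player 1): max(11, 5, 4) = 11
Player 1 picks the child with the highest value: B (value 11).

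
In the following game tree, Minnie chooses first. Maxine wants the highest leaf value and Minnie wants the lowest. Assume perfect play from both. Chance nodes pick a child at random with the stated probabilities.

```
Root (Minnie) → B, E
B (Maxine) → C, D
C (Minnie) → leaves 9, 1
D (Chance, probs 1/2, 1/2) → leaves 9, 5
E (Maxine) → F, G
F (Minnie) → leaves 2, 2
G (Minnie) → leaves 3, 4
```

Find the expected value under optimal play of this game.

C (Minnie): min(9, 1) = 1
D (Chance): 1/2·9 + 1/2·5 = 7
B (Maxine): max(1, 7) = 7
F (Minnie): min(2, 2) = 2
G (Minnie): min(3, 4) = 3
E (Maxine): max(2, 3) = 3
Root (Minnie): min(7, 3) = 3

3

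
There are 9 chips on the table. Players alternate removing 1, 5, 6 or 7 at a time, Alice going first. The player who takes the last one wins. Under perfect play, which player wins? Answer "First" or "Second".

First

Compute winning (W) and losing (L) positions by backward induction:
i:   0  1  2  3  4  5  6  7  8  9
     L  W  L  W  L  W  W  W  W  W
Position 9 is W, so the first player wins.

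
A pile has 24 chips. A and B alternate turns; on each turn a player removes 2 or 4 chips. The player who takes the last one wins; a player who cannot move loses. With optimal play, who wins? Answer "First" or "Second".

i:   0  1  2  3  4  5  6  7  8  9 10 11 12 13 14 15 16 17 18 19 20 21 22 23 24
     L  L  W  W  W  W  L  L  W  W  W  W  L  L  W  W  W  W  L  L  W  W  W  W  L
Position 24 is L, so the second player wins.

Second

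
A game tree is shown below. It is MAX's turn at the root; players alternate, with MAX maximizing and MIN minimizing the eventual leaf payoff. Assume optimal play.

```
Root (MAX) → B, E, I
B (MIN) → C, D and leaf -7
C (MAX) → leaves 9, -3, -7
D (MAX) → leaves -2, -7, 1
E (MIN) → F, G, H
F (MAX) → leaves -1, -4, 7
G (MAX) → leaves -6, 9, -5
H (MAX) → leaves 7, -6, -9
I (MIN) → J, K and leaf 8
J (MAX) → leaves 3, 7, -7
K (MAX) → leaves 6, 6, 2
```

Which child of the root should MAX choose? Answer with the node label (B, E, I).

C (MAX): max(9, -3, -7) = 9
D (MAX): max(-2, -7, 1) = 1
B (MIN): min(9, 1, -7) = -7
F (MAX): max(-1, -4, 7) = 7
G (MAX): max(-6, 9, -5) = 9
H (MAX): max(7, -6, -9) = 7
E (MIN): min(7, 9, 7) = 7
J (MAX): max(3, 7, -7) = 7
K (MAX): max(6, 6, 2) = 6
I (MIN): min(7, 6, 8) = 6
Root (MAX): max(-7, 7, 6) = 7
MAX picks the child with the highest value: E (value 7).

E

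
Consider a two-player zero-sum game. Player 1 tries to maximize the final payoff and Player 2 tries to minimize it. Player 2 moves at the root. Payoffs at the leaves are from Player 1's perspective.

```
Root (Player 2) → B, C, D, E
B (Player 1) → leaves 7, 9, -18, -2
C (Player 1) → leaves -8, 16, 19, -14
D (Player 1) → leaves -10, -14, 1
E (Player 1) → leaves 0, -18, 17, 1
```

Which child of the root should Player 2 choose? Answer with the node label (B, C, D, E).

B (Player 1): max(7, 9, -18, -2) = 9
C (Player 1): max(-8, 16, 19, -14) = 19
D (Player 1): max(-10, -14, 1) = 1
E (Player 1): max(0, -18, 17, 1) = 17
Root (Player 2): min(9, 19, 1, 17) = 1
Player 2 picks the child with the lowest value: D (value 1).

D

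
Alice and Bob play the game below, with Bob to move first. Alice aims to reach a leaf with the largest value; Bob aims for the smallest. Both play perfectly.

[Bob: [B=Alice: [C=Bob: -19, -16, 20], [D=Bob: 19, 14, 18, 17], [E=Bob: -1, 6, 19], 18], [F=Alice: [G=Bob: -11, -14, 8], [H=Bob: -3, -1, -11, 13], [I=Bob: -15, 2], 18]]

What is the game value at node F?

18

G: min(-11, -14, 8) = -14
H: min(-3, -1, -11, 13) = -11
I: min(-15, 2) = -15
F: max(-14, -11, -15, 18) = 18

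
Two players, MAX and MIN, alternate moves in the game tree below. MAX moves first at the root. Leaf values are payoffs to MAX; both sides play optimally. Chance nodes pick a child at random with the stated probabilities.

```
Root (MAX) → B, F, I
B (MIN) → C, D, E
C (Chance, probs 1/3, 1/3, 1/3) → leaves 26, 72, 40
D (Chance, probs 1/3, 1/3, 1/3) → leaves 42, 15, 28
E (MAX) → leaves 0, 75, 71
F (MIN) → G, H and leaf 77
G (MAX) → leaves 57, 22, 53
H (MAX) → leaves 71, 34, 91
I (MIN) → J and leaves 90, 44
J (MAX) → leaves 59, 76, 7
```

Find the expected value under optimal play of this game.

57

C (Chance): 1/3·26 + 1/3·72 + 1/3·40 = 46
D (Chance): 1/3·42 + 1/3·15 + 1/3·28 = 28.33
E (MAX): max(0, 75, 71) = 75
B (MIN): min(46, 28.33, 75) = 28.33
G (MAX): max(57, 22, 53) = 57
H (MAX): max(71, 34, 91) = 91
F (MIN): min(57, 91, 77) = 57
J (MAX): max(59, 76, 7) = 76
I (MIN): min(76, 90, 44) = 44
Root (MAX): max(28.33, 57, 44) = 57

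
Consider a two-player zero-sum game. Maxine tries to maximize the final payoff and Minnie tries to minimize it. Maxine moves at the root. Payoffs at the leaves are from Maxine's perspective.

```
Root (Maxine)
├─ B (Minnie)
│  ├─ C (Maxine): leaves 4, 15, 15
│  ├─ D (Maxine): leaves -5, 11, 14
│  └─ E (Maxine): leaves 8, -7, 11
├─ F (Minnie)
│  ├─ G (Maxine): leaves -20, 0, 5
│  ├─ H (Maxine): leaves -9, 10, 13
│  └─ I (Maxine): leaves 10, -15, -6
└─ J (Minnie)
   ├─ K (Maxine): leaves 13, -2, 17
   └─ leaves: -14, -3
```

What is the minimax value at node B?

C: max(4, 15, 15) = 15
D: max(-5, 11, 14) = 14
E: max(8, -7, 11) = 11
B: min(15, 14, 11) = 11

11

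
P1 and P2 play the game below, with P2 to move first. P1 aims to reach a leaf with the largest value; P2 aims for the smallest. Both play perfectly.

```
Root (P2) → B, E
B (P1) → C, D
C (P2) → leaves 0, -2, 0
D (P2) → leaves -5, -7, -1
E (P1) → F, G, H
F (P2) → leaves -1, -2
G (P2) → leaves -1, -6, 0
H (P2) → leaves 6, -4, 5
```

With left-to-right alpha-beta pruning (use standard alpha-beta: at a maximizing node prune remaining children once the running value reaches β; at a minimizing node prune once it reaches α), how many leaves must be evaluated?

6

C [α=-∞,β=+∞]: v=-2
D [α=-2,β=+∞]: v=-5 after child 1 ≤ α → α-cutoff, skip 2
B [α=-∞,β=+∞]: v=-2
F [α=-∞,β=-2]: v=-2
E [α=-∞,β=-2]: v=-2 after child 1 ≥ β → β-cutoff, skip 2
Root [α=-∞,β=+∞]: v=-2
Leaves evaluated: 6 of 14.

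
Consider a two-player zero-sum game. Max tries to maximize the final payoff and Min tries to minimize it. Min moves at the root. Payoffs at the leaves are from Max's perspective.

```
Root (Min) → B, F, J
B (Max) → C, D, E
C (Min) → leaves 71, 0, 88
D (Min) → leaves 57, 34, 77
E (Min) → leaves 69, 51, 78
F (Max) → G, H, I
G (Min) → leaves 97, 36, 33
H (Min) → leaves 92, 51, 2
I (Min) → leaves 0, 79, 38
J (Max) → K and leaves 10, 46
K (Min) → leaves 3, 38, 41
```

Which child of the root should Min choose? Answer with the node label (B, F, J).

C (Min): min(71, 0, 88) = 0
D (Min): min(57, 34, 77) = 34
E (Min): min(69, 51, 78) = 51
B (Max): max(0, 34, 51) = 51
G (Min): min(97, 36, 33) = 33
H (Min): min(92, 51, 2) = 2
I (Min): min(0, 79, 38) = 0
F (Max): max(33, 2, 0) = 33
K (Min): min(3, 38, 41) = 3
J (Max): max(3, 10, 46) = 46
Root (Min): min(51, 33, 46) = 33
Min picks the child with the lowest value: F (value 33).

F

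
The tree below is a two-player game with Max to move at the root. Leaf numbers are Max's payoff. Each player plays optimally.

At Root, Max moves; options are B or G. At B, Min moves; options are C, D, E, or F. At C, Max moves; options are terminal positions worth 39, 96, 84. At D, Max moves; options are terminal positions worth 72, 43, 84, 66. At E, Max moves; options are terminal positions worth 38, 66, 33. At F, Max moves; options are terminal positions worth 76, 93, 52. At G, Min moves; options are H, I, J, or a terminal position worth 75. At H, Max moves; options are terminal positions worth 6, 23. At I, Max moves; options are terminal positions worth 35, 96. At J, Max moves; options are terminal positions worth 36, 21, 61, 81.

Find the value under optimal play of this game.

66

C (Max): max(39, 96, 84) = 96
D (Max): max(72, 43, 84, 66) = 84
E (Max): max(38, 66, 33) = 66
F (Max): max(76, 93, 52) = 93
B (Min): min(96, 84, 66, 93) = 66
H (Max): max(6, 23) = 23
I (Max): max(35, 96) = 96
J (Max): max(36, 21, 61, 81) = 81
G (Min): min(23, 96, 81, 75) = 23
Root (Max): max(66, 23) = 66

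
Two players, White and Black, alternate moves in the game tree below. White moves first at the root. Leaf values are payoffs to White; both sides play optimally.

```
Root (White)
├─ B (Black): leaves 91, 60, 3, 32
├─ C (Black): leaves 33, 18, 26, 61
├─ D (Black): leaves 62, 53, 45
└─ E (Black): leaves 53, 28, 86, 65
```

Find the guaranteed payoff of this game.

B (Black): min(91, 60, 3, 32) = 3
C (Black): min(33, 18, 26, 61) = 18
D (Black): min(62, 53, 45) = 45
E (Black): min(53, 28, 86, 65) = 28
Root (White): max(3, 18, 45, 28) = 45

45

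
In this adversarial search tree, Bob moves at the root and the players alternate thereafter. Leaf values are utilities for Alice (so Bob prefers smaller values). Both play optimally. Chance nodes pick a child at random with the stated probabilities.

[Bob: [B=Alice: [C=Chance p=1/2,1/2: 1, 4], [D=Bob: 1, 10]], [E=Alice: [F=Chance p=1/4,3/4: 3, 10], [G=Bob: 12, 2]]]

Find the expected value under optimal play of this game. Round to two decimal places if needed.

2.5

C (Chance): 1/2·1 + 1/2·4 = 2.5
D (Bob): min(1, 10) = 1
B (Alice): max(2.5, 1) = 2.5
F (Chance): 1/4·3 + 3/4·10 = 8.25
G (Bob): min(12, 2) = 2
E (Alice): max(8.25, 2) = 8.25
Root (Bob): min(2.5, 8.25) = 2.5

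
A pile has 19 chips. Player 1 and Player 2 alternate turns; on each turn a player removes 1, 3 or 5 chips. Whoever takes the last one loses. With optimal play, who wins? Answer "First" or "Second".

W/L table (W = player to move can force a win):
i:   0  1  2  3  4  5  6  7  8  9 10 11 12 13 14 15 16 17 18 19
     W  L  W  L  W  L  W  L  W  L  W  L  W  L  W  L  W  L  W  L
Position 19 is L, so the second player wins.

Second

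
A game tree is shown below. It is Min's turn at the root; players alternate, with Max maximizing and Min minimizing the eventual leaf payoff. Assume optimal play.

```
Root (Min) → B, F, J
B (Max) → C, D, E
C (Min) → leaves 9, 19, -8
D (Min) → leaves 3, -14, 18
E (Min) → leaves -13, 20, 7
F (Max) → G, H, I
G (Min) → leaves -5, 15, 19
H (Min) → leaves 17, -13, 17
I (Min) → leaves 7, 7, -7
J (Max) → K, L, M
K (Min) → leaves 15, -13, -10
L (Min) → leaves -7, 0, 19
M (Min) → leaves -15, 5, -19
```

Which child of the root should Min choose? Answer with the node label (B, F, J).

C (Min): min(9, 19, -8) = -8
D (Min): min(3, -14, 18) = -14
E (Min): min(-13, 20, 7) = -13
B (Max): max(-8, -14, -13) = -8
G (Min): min(-5, 15, 19) = -5
H (Min): min(17, -13, 17) = -13
I (Min): min(7, 7, -7) = -7
F (Max): max(-5, -13, -7) = -5
K (Min): min(15, -13, -10) = -13
L (Min): min(-7, 0, 19) = -7
M (Min): min(-15, 5, -19) = -19
J (Max): max(-13, -7, -19) = -7
Root (Min): min(-8, -5, -7) = -8
Min picks the child with the lowest value: B (value -8).

B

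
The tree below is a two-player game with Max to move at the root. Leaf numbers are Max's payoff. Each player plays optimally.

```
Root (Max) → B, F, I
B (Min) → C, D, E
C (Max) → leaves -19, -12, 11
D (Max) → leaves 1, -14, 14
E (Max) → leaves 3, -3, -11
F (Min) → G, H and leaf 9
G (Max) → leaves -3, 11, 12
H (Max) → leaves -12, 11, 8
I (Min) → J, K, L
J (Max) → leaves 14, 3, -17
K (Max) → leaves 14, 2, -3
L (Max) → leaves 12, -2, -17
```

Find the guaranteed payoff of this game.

12

C (Max): max(-19, -12, 11) = 11
D (Max): max(1, -14, 14) = 14
E (Max): max(3, -3, -11) = 3
B (Min): min(11, 14, 3) = 3
G (Max): max(-3, 11, 12) = 12
H (Max): max(-12, 11, 8) = 11
F (Min): min(12, 11, 9) = 9
J (Max): max(14, 3, -17) = 14
K (Max): max(14, 2, -3) = 14
L (Max): max(12, -2, -17) = 12
I (Min): min(14, 14, 12) = 12
Root (Max): max(3, 9, 12) = 12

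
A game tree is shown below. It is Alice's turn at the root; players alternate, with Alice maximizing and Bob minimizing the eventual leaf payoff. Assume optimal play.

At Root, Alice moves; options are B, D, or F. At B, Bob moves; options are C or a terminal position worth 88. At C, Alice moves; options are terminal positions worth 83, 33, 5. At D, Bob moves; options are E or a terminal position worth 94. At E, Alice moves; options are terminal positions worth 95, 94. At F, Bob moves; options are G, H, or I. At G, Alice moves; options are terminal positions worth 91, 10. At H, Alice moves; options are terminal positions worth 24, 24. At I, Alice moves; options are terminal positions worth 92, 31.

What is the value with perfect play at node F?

G: max(91, 10) = 91
H: max(24, 24) = 24
I: max(92, 31) = 92
F: min(91, 24, 92) = 24

24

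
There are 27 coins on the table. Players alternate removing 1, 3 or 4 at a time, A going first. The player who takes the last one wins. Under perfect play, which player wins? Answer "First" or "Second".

i:   0  1  2  3  4  5  6  7  8  9 10 11 12 13 14 15 16 17 18 19 20 21 22 23 24 25 26 27
     L  W  L  W  W  W  W  L  W  L  W  W  W  W  L  W  L  W  W  W  W  L  W  L  W  W  W  W
Position 27 is W, so the first player wins.

First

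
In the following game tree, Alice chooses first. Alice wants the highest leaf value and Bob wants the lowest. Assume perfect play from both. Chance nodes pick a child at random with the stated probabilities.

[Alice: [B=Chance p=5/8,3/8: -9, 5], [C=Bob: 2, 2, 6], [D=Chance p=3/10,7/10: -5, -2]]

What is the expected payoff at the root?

B (Chance): 5/8·-9 + 3/8·5 = -3.75
C (Bob): min(2, 2, 6) = 2
D (Chance): 3/10·-5 + 7/10·-2 = -2.9
Root (Alice): max(-3.75, 2, -2.9) = 2

2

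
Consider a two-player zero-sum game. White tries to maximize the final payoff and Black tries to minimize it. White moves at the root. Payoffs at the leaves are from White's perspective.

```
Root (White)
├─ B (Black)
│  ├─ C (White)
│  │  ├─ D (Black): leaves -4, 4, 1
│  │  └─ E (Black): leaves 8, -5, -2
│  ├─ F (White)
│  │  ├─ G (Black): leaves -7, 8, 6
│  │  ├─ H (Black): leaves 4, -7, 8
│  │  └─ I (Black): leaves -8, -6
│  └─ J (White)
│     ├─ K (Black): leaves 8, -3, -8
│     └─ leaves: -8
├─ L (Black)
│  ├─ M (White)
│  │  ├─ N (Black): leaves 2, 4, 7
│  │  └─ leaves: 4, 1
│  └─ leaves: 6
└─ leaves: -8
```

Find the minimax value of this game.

D (Black): min(-4, 4, 1) = -4
E (Black): min(8, -5, -2) = -5
C (White): max(-4, -5) = -4
G (Black): min(-7, 8, 6) = -7
H (Black): min(4, -7, 8) = -7
I (Black): min(-8, -6) = -8
F (White): max(-7, -7, -8) = -7
K (Black): min(8, -3, -8) = -8
J (White): max(-8, -8) = -8
B (Black): min(-4, -7, -8) = -8
N (Black): min(2, 4, 7) = 2
M (White): max(2, 4, 1) = 4
L (Black): min(4, 6) = 4
Root (White): max(-8, 4, -8) = 4

4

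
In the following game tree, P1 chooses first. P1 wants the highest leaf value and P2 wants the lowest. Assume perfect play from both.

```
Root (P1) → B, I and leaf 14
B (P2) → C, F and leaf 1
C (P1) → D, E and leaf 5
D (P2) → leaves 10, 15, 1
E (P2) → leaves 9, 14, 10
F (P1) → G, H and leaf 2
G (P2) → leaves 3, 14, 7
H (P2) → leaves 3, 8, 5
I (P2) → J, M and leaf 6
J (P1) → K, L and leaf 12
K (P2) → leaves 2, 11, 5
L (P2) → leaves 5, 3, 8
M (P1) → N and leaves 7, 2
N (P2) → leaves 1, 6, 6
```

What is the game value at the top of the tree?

14

D (P2): min(10, 15, 1) = 1
E (P2): min(9, 14, 10) = 9
C (P1): max(1, 9, 5) = 9
G (P2): min(3, 14, 7) = 3
H (P2): min(3, 8, 5) = 3
F (P1): max(3, 3, 2) = 3
B (P2): min(9, 3, 1) = 1
K (P2): min(2, 11, 5) = 2
L (P2): min(5, 3, 8) = 3
J (P1): max(2, 3, 12) = 12
N (P2): min(1, 6, 6) = 1
M (P1): max(1, 7, 2) = 7
I (P2): min(12, 7, 6) = 6
Root (P1): max(1, 6, 14) = 14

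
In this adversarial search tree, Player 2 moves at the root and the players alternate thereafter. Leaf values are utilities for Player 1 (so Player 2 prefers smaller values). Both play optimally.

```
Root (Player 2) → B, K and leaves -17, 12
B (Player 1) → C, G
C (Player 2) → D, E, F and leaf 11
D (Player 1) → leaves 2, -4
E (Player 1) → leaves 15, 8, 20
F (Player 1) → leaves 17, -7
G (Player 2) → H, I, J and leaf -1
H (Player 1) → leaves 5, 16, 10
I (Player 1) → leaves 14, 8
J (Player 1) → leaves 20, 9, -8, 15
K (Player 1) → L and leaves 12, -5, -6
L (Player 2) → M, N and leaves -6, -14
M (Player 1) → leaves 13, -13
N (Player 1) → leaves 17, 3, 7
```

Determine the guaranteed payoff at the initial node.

-17

D (Player 1): max(2, -4) = 2
E (Player 1): max(15, 8, 20) = 20
F (Player 1): max(17, -7) = 17
C (Player 2): min(2, 20, 17, 11) = 2
H (Player 1): max(5, 16, 10) = 16
I (Player 1): max(14, 8) = 14
J (Player 1): max(20, 9, -8, 15) = 20
G (Player 2): min(16, 14, 20, -1) = -1
B (Player 1): max(2, -1) = 2
M (Player 1): max(13, -13) = 13
N (Player 1): max(17, 3, 7) = 17
L (Player 2): min(13, 17, -6, -14) = -14
K (Player 1): max(-14, 12, -5, -6) = 12
Root (Player 2): min(2, 12, -17, 12) = -17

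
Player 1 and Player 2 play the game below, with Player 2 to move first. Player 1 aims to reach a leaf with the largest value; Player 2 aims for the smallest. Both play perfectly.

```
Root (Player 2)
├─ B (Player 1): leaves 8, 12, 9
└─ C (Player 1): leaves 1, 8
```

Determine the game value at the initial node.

B (Player 1): max(8, 12, 9) = 12
C (Player 1): max(1, 8) = 8
Root (Player 2): min(12, 8) = 8

8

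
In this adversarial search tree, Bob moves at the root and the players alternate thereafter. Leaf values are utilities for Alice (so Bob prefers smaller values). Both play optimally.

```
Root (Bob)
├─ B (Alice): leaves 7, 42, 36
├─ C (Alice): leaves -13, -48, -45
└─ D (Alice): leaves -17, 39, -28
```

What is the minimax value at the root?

-13

B (Alice): max(7, 42, 36) = 42
C (Alice): max(-13, -48, -45) = -13
D (Alice): max(-17, 39, -28) = 39
Root (Bob): min(42, -13, 39) = -13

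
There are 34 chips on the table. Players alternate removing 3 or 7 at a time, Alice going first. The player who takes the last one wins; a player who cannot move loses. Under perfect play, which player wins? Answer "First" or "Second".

i:   0  1  2  3  4  5  6  7  8  9 10 11 12 13 14 15 16 17 18 19 20 21 22 23 24 25 26 27 28 29 30 31 32 33 34
     L  L  L  W  W  W  L  W  W  W  L  L  L  W  W  W  L  W  W  W  L  L  L  W  W  W  L  W  W  W  L  L  L  W  W
Position 34 is W, so the first player wins.

First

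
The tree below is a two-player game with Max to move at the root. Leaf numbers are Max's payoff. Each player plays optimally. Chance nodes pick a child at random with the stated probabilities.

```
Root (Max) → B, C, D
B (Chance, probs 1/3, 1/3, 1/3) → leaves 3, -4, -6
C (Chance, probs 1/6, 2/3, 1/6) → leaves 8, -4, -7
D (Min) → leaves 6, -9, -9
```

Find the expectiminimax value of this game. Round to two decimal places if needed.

-2.33

B (Chance): 1/3·3 + 1/3·-4 + 1/3·-6 = -2.33
C (Chance): 1/6·8 + 2/3·-4 + 1/6·-7 = -2.5
D (Min): min(6, -9, -9) = -9
Root (Max): max(-2.33, -2.5, -9) = -2.33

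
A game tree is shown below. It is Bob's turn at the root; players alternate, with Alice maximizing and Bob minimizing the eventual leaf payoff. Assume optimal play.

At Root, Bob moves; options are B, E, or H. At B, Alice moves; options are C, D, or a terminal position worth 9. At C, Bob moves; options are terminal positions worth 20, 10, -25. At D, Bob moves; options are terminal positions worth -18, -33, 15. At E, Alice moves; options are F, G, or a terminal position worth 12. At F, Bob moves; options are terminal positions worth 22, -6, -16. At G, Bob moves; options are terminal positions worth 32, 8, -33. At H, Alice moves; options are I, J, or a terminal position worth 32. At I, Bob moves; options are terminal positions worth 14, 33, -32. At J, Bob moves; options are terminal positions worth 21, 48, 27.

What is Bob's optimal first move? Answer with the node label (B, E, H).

C (Bob): min(20, 10, -25) = -25
D (Bob): min(-18, -33, 15) = -33
B (Alice): max(-25, -33, 9) = 9
F (Bob): min(22, -6, -16) = -16
G (Bob): min(32, 8, -33) = -33
E (Alice): max(-16, -33, 12) = 12
I (Bob): min(14, 33, -32) = -32
J (Bob): min(21, 48, 27) = 21
H (Alice): max(-32, 21, 32) = 32
Root (Bob): min(9, 12, 32) = 9
Bob picks the child with the lowest value: B (value 9).

B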